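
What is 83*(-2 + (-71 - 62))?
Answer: -11205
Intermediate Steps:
83*(-2 + (-71 - 62)) = 83*(-2 - 133) = 83*(-135) = -11205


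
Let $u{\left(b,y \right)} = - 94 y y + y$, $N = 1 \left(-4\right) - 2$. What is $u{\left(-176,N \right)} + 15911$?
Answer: $12521$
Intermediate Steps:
$N = -6$ ($N = -4 - 2 = -6$)
$u{\left(b,y \right)} = y - 94 y^{2}$ ($u{\left(b,y \right)} = - 94 y^{2} + y = y - 94 y^{2}$)
$u{\left(-176,N \right)} + 15911 = - 6 \left(1 - -564\right) + 15911 = - 6 \left(1 + 564\right) + 15911 = \left(-6\right) 565 + 15911 = -3390 + 15911 = 12521$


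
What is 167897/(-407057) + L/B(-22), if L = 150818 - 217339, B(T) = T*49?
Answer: 548915219/8955254 ≈ 61.295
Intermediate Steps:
B(T) = 49*T
L = -66521
167897/(-407057) + L/B(-22) = 167897/(-407057) - 66521/(49*(-22)) = 167897*(-1/407057) - 66521/(-1078) = -167897/407057 - 66521*(-1/1078) = -167897/407057 + 9503/154 = 548915219/8955254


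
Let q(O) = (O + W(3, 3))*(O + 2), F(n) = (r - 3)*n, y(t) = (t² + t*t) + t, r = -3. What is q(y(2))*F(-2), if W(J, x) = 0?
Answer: 1440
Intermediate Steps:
y(t) = t + 2*t² (y(t) = (t² + t²) + t = 2*t² + t = t + 2*t²)
F(n) = -6*n (F(n) = (-3 - 3)*n = -6*n)
q(O) = O*(2 + O) (q(O) = (O + 0)*(O + 2) = O*(2 + O))
q(y(2))*F(-2) = ((2*(1 + 2*2))*(2 + 2*(1 + 2*2)))*(-6*(-2)) = ((2*(1 + 4))*(2 + 2*(1 + 4)))*12 = ((2*5)*(2 + 2*5))*12 = (10*(2 + 10))*12 = (10*12)*12 = 120*12 = 1440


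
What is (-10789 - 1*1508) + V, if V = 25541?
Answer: 13244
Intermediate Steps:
(-10789 - 1*1508) + V = (-10789 - 1*1508) + 25541 = (-10789 - 1508) + 25541 = -12297 + 25541 = 13244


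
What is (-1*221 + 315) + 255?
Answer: 349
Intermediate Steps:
(-1*221 + 315) + 255 = (-221 + 315) + 255 = 94 + 255 = 349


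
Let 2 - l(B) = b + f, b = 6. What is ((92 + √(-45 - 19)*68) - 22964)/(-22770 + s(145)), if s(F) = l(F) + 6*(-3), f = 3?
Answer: 22872/22795 - 544*I/22795 ≈ 1.0034 - 0.023865*I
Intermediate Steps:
l(B) = -7 (l(B) = 2 - (6 + 3) = 2 - 1*9 = 2 - 9 = -7)
s(F) = -25 (s(F) = -7 + 6*(-3) = -7 - 18 = -25)
((92 + √(-45 - 19)*68) - 22964)/(-22770 + s(145)) = ((92 + √(-45 - 19)*68) - 22964)/(-22770 - 25) = ((92 + √(-64)*68) - 22964)/(-22795) = ((92 + (8*I)*68) - 22964)*(-1/22795) = ((92 + 544*I) - 22964)*(-1/22795) = (-22872 + 544*I)*(-1/22795) = 22872/22795 - 544*I/22795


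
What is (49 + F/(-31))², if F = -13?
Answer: 2347024/961 ≈ 2442.3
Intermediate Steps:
(49 + F/(-31))² = (49 - 13/(-31))² = (49 - 13*(-1/31))² = (49 + 13/31)² = (1532/31)² = 2347024/961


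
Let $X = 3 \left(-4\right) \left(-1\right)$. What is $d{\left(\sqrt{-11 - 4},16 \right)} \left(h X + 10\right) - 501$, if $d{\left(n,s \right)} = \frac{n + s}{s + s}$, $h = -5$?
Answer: $-526 - \frac{25 i \sqrt{15}}{16} \approx -526.0 - 6.0515 i$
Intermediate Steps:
$X = 12$ ($X = \left(-12\right) \left(-1\right) = 12$)
$d{\left(n,s \right)} = \frac{n + s}{2 s}$
$d{\left(\sqrt{-11 - 4},16 \right)} \left(h X + 10\right) - 501 = \frac{\sqrt{-11 - 4} + 16}{2 \cdot 16} \left(\left(-5\right) 12 + 10\right) - 501 = \frac{1}{2} \cdot \frac{1}{16} \left(\sqrt{-15} + 16\right) \left(-60 + 10\right) - 501 = \frac{1}{2} \cdot \frac{1}{16} \left(i \sqrt{15} + 16\right) \left(-50\right) - 501 = \frac{1}{2} \cdot \frac{1}{16} \left(16 + i \sqrt{15}\right) \left(-50\right) - 501 = \left(\frac{1}{2} + \frac{i \sqrt{15}}{32}\right) \left(-50\right) - 501 = \left(-25 - \frac{25 i \sqrt{15}}{16}\right) - 501 = -526 - \frac{25 i \sqrt{15}}{16}$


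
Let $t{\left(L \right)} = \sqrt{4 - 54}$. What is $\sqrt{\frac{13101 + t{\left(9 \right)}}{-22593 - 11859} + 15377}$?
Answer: $\frac{\sqrt{506975824971 - 4785 i \sqrt{2}}}{5742} \approx 124.0 - 8.2758 \cdot 10^{-7} i$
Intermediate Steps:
$t{\left(L \right)} = 5 i \sqrt{2}$ ($t{\left(L \right)} = \sqrt{-50} = 5 i \sqrt{2}$)
$\sqrt{\frac{13101 + t{\left(9 \right)}}{-22593 - 11859} + 15377} = \sqrt{\frac{13101 + 5 i \sqrt{2}}{-22593 - 11859} + 15377} = \sqrt{\frac{13101 + 5 i \sqrt{2}}{-34452} + 15377} = \sqrt{\left(13101 + 5 i \sqrt{2}\right) \left(- \frac{1}{34452}\right) + 15377} = \sqrt{\left(- \frac{397}{1044} - \frac{5 i \sqrt{2}}{34452}\right) + 15377} = \sqrt{\frac{16053191}{1044} - \frac{5 i \sqrt{2}}{34452}}$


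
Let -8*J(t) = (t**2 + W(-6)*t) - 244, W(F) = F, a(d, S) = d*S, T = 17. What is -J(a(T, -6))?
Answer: 2693/2 ≈ 1346.5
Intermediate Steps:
a(d, S) = S*d
J(t) = 61/2 - t**2/8 + 3*t/4 (J(t) = -((t**2 - 6*t) - 244)/8 = -(-244 + t**2 - 6*t)/8 = 61/2 - t**2/8 + 3*t/4)
-J(a(T, -6)) = -(61/2 - (-6*17)**2/8 + 3*(-6*17)/4) = -(61/2 - 1/8*(-102)**2 + (3/4)*(-102)) = -(61/2 - 1/8*10404 - 153/2) = -(61/2 - 2601/2 - 153/2) = -1*(-2693/2) = 2693/2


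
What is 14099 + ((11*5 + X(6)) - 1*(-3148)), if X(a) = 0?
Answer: 17302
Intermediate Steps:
14099 + ((11*5 + X(6)) - 1*(-3148)) = 14099 + ((11*5 + 0) - 1*(-3148)) = 14099 + ((55 + 0) + 3148) = 14099 + (55 + 3148) = 14099 + 3203 = 17302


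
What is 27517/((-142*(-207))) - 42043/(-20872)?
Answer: 905073383/306755784 ≈ 2.9505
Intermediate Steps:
27517/((-142*(-207))) - 42043/(-20872) = 27517/29394 - 42043*(-1/20872) = 27517*(1/29394) + 42043/20872 = 27517/29394 + 42043/20872 = 905073383/306755784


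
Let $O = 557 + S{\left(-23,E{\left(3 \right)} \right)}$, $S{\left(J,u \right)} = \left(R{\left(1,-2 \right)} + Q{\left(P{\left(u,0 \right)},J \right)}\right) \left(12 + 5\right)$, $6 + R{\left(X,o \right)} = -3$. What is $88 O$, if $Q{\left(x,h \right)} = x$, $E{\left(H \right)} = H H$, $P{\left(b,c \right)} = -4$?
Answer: $29568$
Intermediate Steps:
$E{\left(H \right)} = H^{2}$
$R{\left(X,o \right)} = -9$ ($R{\left(X,o \right)} = -6 - 3 = -9$)
$S{\left(J,u \right)} = -221$ ($S{\left(J,u \right)} = \left(-9 - 4\right) \left(12 + 5\right) = \left(-13\right) 17 = -221$)
$O = 336$ ($O = 557 - 221 = 336$)
$88 O = 88 \cdot 336 = 29568$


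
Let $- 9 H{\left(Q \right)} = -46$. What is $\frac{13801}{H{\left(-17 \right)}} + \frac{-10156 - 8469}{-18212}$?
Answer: $\frac{1131475529}{418876} \approx 2701.2$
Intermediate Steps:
$H{\left(Q \right)} = \frac{46}{9}$ ($H{\left(Q \right)} = \left(- \frac{1}{9}\right) \left(-46\right) = \frac{46}{9}$)
$\frac{13801}{H{\left(-17 \right)}} + \frac{-10156 - 8469}{-18212} = \frac{13801}{\frac{46}{9}} + \frac{-10156 - 8469}{-18212} = 13801 \cdot \frac{9}{46} - - \frac{18625}{18212} = \frac{124209}{46} + \frac{18625}{18212} = \frac{1131475529}{418876}$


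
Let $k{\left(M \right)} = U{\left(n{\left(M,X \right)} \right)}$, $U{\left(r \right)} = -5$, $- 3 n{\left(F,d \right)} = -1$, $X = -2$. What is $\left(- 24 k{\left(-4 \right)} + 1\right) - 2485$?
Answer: $-2364$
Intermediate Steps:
$n{\left(F,d \right)} = \frac{1}{3}$ ($n{\left(F,d \right)} = \left(- \frac{1}{3}\right) \left(-1\right) = \frac{1}{3}$)
$k{\left(M \right)} = -5$
$\left(- 24 k{\left(-4 \right)} + 1\right) - 2485 = \left(\left(-24\right) \left(-5\right) + 1\right) - 2485 = \left(120 + 1\right) - 2485 = 121 - 2485 = -2364$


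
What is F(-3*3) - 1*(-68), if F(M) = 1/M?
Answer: 611/9 ≈ 67.889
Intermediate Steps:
F(-3*3) - 1*(-68) = 1/(-3*3) - 1*(-68) = 1/(-9) + 68 = -⅑ + 68 = 611/9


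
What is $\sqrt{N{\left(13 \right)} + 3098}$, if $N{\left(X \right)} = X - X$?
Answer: $\sqrt{3098} \approx 55.66$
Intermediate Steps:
$N{\left(X \right)} = 0$
$\sqrt{N{\left(13 \right)} + 3098} = \sqrt{0 + 3098} = \sqrt{3098}$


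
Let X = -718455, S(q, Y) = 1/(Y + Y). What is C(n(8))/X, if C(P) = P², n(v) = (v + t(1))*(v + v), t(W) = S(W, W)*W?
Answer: -18496/718455 ≈ -0.025744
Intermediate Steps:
S(q, Y) = 1/(2*Y)
t(W) = ½ (t(W) = (1/(2*W))*W = ½)
n(v) = 2*v*(½ + v) (n(v) = (v + ½)*(v + v) = (½ + v)*(2*v) = 2*v*(½ + v))
C(n(8))/X = (8*(1 + 2*8))²/(-718455) = (8*(1 + 16))²*(-1/718455) = (8*17)²*(-1/718455) = 136²*(-1/718455) = 18496*(-1/718455) = -18496/718455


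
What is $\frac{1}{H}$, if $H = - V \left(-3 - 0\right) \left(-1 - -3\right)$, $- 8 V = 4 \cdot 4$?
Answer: $- \frac{1}{12} \approx -0.083333$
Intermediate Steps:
$V = -2$ ($V = - \frac{4 \cdot 4}{8} = \left(- \frac{1}{8}\right) 16 = -2$)
$H = -12$ ($H = - - 2 \left(-3 - 0\right) \left(-1 - -3\right) = - - 2 \left(-3 + 0\right) \left(-1 + 3\right) = - \left(-2\right) \left(-3\right) 2 = - 6 \cdot 2 = \left(-1\right) 12 = -12$)
$\frac{1}{H} = \frac{1}{-12} = - \frac{1}{12}$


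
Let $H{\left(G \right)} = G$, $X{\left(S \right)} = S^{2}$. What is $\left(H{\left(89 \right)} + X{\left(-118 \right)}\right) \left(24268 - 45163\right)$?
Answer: $-292801635$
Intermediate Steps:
$\left(H{\left(89 \right)} + X{\left(-118 \right)}\right) \left(24268 - 45163\right) = \left(89 + \left(-118\right)^{2}\right) \left(24268 - 45163\right) = \left(89 + 13924\right) \left(-20895\right) = 14013 \left(-20895\right) = -292801635$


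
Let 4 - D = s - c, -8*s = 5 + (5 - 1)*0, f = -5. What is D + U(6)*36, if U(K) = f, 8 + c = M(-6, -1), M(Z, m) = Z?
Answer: -1515/8 ≈ -189.38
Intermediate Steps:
c = -14 (c = -8 - 6 = -14)
s = -5/8 (s = -(5 + (5 - 1)*0)/8 = -(5 + 4*0)/8 = -(5 + 0)/8 = -⅛*5 = -5/8 ≈ -0.62500)
U(K) = -5
D = -75/8 (D = 4 - (-5/8 - 1*(-14)) = 4 - (-5/8 + 14) = 4 - 1*107/8 = 4 - 107/8 = -75/8 ≈ -9.3750)
D + U(6)*36 = -75/8 - 5*36 = -75/8 - 180 = -1515/8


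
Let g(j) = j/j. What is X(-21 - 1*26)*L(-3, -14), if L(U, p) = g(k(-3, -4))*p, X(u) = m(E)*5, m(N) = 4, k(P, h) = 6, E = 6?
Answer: -280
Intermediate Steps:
g(j) = 1
X(u) = 20 (X(u) = 4*5 = 20)
L(U, p) = p (L(U, p) = 1*p = p)
X(-21 - 1*26)*L(-3, -14) = 20*(-14) = -280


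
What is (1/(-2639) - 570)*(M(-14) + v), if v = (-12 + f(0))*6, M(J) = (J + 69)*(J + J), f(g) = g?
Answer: 186524644/203 ≈ 9.1884e+5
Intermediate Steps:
M(J) = 2*J*(69 + J) (M(J) = (69 + J)*(2*J) = 2*J*(69 + J))
v = -72 (v = (-12 + 0)*6 = -12*6 = -72)
(1/(-2639) - 570)*(M(-14) + v) = (1/(-2639) - 570)*(2*(-14)*(69 - 14) - 72) = (-1/2639 - 570)*(2*(-14)*55 - 72) = -1504231*(-1540 - 72)/2639 = -1504231/2639*(-1612) = 186524644/203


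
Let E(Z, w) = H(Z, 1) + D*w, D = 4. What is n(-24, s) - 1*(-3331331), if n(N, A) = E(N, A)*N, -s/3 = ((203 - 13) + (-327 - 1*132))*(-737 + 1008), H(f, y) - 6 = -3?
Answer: -17663653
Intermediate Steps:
H(f, y) = 3 (H(f, y) = 6 - 3 = 3)
E(Z, w) = 3 + 4*w
s = 218697 (s = -3*((203 - 13) + (-327 - 1*132))*(-737 + 1008) = -3*(190 + (-327 - 132))*271 = -3*(190 - 459)*271 = -(-807)*271 = -3*(-72899) = 218697)
n(N, A) = N*(3 + 4*A) (n(N, A) = (3 + 4*A)*N = N*(3 + 4*A))
n(-24, s) - 1*(-3331331) = -24*(3 + 4*218697) - 1*(-3331331) = -24*(3 + 874788) + 3331331 = -24*874791 + 3331331 = -20994984 + 3331331 = -17663653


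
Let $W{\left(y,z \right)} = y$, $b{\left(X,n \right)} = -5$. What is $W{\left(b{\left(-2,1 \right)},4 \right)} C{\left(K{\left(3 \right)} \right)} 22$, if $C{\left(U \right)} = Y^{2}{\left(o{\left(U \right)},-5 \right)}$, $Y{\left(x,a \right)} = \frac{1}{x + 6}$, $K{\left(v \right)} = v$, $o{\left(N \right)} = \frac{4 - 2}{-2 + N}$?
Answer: $- \frac{55}{32} \approx -1.7188$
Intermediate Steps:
$o{\left(N \right)} = \frac{2}{-2 + N}$
$Y{\left(x,a \right)} = \frac{1}{6 + x}$
$C{\left(U \right)} = \frac{1}{\left(6 + \frac{2}{-2 + U}\right)^{2}}$ ($C{\left(U \right)} = \left(\frac{1}{6 + \frac{2}{-2 + U}}\right)^{2} = \frac{1}{\left(6 + \frac{2}{-2 + U}\right)^{2}}$)
$W{\left(b{\left(-2,1 \right)},4 \right)} C{\left(K{\left(3 \right)} \right)} 22 = - 5 \frac{\left(-2 + 3\right)^{2}}{4 \left(-5 + 3 \cdot 3\right)^{2}} \cdot 22 = - 5 \frac{1^{2}}{4 \left(-5 + 9\right)^{2}} \cdot 22 = - 5 \cdot \frac{1}{4} \cdot \frac{1}{16} \cdot 1 \cdot 22 = \left(-5\right) \frac{1}{64} \cdot 22 = \left(- \frac{5}{64}\right) 22 = - \frac{55}{32}$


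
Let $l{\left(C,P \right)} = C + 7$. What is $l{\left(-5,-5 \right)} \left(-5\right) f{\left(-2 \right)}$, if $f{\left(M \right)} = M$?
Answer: $20$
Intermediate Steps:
$l{\left(C,P \right)} = 7 + C$
$l{\left(-5,-5 \right)} \left(-5\right) f{\left(-2 \right)} = \left(7 - 5\right) \left(-5\right) \left(-2\right) = 2 \left(-5\right) \left(-2\right) = \left(-10\right) \left(-2\right) = 20$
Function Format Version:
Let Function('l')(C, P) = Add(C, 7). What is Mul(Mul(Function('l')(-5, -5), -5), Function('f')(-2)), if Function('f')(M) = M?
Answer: 20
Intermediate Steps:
Function('l')(C, P) = Add(7, C)
Mul(Mul(Function('l')(-5, -5), -5), Function('f')(-2)) = Mul(Mul(Add(7, -5), -5), -2) = Mul(Mul(2, -5), -2) = Mul(-10, -2) = 20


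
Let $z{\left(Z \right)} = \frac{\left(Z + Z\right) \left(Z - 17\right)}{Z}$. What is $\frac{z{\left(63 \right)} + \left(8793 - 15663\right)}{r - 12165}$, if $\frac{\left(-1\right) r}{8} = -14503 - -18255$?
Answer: $\frac{6778}{42181} \approx 0.16069$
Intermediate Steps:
$z{\left(Z \right)} = -34 + 2 Z$ ($z{\left(Z \right)} = \frac{2 Z \left(-17 + Z\right)}{Z} = -34 + 2 Z$)
$r = -30016$ ($r = - 8 \left(-14503 - -18255\right) = - 8 \left(-14503 + 18255\right) = \left(-8\right) 3752 = -30016$)
$\frac{z{\left(63 \right)} + \left(8793 - 15663\right)}{r - 12165} = \frac{\left(-34 + 2 \cdot 63\right) + \left(8793 - 15663\right)}{-30016 - 12165} = \frac{\left(-34 + 126\right) - 6870}{-42181} = \left(92 - 6870\right) \left(- \frac{1}{42181}\right) = \left(-6778\right) \left(- \frac{1}{42181}\right) = \frac{6778}{42181}$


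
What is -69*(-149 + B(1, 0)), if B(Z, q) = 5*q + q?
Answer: 10281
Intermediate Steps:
B(Z, q) = 6*q
-69*(-149 + B(1, 0)) = -69*(-149 + 6*0) = -69*(-149 + 0) = -69*(-149) = 10281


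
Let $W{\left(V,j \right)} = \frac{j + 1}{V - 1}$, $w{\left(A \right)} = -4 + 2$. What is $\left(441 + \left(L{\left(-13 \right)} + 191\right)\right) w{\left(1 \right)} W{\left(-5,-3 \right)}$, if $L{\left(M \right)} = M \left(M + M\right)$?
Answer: $- \frac{1940}{3} \approx -646.67$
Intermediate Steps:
$w{\left(A \right)} = -2$
$W{\left(V,j \right)} = \frac{1 + j}{-1 + V}$
$L{\left(M \right)} = 2 M^{2}$ ($L{\left(M \right)} = M 2 M = 2 M^{2}$)
$\left(441 + \left(L{\left(-13 \right)} + 191\right)\right) w{\left(1 \right)} W{\left(-5,-3 \right)} = \left(441 + \left(2 \left(-13\right)^{2} + 191\right)\right) \left(- 2 \frac{1 - 3}{-1 - 5}\right) = \left(441 + \left(2 \cdot 169 + 191\right)\right) \left(- 2 \frac{1}{-6} \left(-2\right)\right) = \left(441 + \left(338 + 191\right)\right) \left(- 2 \left(\left(- \frac{1}{6}\right) \left(-2\right)\right)\right) = \left(441 + 529\right) \left(\left(-2\right) \frac{1}{3}\right) = 970 \left(- \frac{2}{3}\right) = - \frac{1940}{3}$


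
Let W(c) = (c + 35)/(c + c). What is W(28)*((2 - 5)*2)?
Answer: -27/4 ≈ -6.7500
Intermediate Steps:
W(c) = (35 + c)/(2*c) (W(c) = (35 + c)/((2*c)) = (35 + c)*(1/(2*c)) = (35 + c)/(2*c))
W(28)*((2 - 5)*2) = ((½)*(35 + 28)/28)*((2 - 5)*2) = ((½)*(1/28)*63)*(-3*2) = (9/8)*(-6) = -27/4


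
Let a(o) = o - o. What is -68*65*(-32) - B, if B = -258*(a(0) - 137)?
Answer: 106094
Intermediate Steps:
a(o) = 0
B = 35346 (B = -258*(0 - 137) = -258*(-137) = 35346)
-68*65*(-32) - B = -68*65*(-32) - 1*35346 = -4420*(-32) - 35346 = 141440 - 35346 = 106094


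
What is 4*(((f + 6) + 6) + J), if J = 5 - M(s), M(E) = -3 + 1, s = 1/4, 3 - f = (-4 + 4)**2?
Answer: 88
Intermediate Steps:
f = 3 (f = 3 - (-4 + 4)**2 = 3 - 1*0**2 = 3 - 1*0 = 3 + 0 = 3)
s = 1/4 ≈ 0.25000
M(E) = -2
J = 7 (J = 5 - 1*(-2) = 5 + 2 = 7)
4*(((f + 6) + 6) + J) = 4*(((3 + 6) + 6) + 7) = 4*((9 + 6) + 7) = 4*(15 + 7) = 4*22 = 88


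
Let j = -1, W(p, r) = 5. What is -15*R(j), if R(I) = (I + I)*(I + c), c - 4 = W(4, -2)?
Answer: 240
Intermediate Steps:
c = 9 (c = 4 + 5 = 9)
R(I) = 2*I*(9 + I) (R(I) = (I + I)*(I + 9) = (2*I)*(9 + I) = 2*I*(9 + I))
-15*R(j) = -30*(-1)*(9 - 1) = -30*(-1)*8 = -15*(-16) = 240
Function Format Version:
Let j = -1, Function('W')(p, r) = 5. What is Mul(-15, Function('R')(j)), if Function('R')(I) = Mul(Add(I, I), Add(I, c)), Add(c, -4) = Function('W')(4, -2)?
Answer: 240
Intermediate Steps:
c = 9 (c = Add(4, 5) = 9)
Function('R')(I) = Mul(2, I, Add(9, I)) (Function('R')(I) = Mul(Add(I, I), Add(I, 9)) = Mul(Mul(2, I), Add(9, I)) = Mul(2, I, Add(9, I)))
Mul(-15, Function('R')(j)) = Mul(-15, Mul(2, -1, Add(9, -1))) = Mul(-15, Mul(2, -1, 8)) = Mul(-15, -16) = 240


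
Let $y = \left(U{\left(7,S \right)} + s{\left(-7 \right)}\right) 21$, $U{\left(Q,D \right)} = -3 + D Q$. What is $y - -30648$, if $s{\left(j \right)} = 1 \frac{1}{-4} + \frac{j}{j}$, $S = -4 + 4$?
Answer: $\frac{122403}{4} \approx 30601.0$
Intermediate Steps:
$S = 0$
$s{\left(j \right)} = \frac{3}{4}$ ($s{\left(j \right)} = 1 \left(- \frac{1}{4}\right) + 1 = - \frac{1}{4} + 1 = \frac{3}{4}$)
$y = - \frac{189}{4}$ ($y = \left(\left(-3 + 0 \cdot 7\right) + \frac{3}{4}\right) 21 = \left(\left(-3 + 0\right) + \frac{3}{4}\right) 21 = \left(-3 + \frac{3}{4}\right) 21 = \left(- \frac{9}{4}\right) 21 = - \frac{189}{4} \approx -47.25$)
$y - -30648 = - \frac{189}{4} - -30648 = - \frac{189}{4} + 30648 = \frac{122403}{4}$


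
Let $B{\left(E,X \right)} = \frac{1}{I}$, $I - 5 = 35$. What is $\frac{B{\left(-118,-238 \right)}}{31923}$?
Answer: $\frac{1}{1276920} \approx 7.8313 \cdot 10^{-7}$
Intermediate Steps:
$I = 40$ ($I = 5 + 35 = 40$)
$B{\left(E,X \right)} = \frac{1}{40}$
$\frac{B{\left(-118,-238 \right)}}{31923} = \frac{1}{40 \cdot 31923} = \frac{1}{40} \cdot \frac{1}{31923} = \frac{1}{1276920}$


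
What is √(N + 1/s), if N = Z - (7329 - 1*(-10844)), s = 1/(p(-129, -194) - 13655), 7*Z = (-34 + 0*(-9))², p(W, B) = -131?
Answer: I*√1557899/7 ≈ 178.31*I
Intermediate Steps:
Z = 1156/7 (Z = (-34 + 0*(-9))²/7 = (-34 + 0)²/7 = (⅐)*(-34)² = (⅐)*1156 = 1156/7 ≈ 165.14)
s = -1/13786 (s = 1/(-131 - 13655) = 1/(-13786) = -1/13786 ≈ -7.2537e-5)
N = -126055/7 (N = 1156/7 - (7329 - 1*(-10844)) = 1156/7 - (7329 + 10844) = 1156/7 - 1*18173 = 1156/7 - 18173 = -126055/7 ≈ -18008.)
√(N + 1/s) = √(-126055/7 + 1/(-1/13786)) = √(-126055/7 - 13786) = √(-222557/7) = I*√1557899/7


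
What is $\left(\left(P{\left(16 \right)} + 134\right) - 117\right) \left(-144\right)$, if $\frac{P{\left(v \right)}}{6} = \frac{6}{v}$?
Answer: $-2772$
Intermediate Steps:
$P{\left(v \right)} = \frac{36}{v}$ ($P{\left(v \right)} = 6 \frac{6}{v} = \frac{36}{v}$)
$\left(\left(P{\left(16 \right)} + 134\right) - 117\right) \left(-144\right) = \left(\left(\frac{36}{16} + 134\right) - 117\right) \left(-144\right) = \left(\left(36 \cdot \frac{1}{16} + 134\right) - 117\right) \left(-144\right) = \left(\left(\frac{9}{4} + 134\right) - 117\right) \left(-144\right) = \left(\frac{545}{4} - 117\right) \left(-144\right) = \frac{77}{4} \left(-144\right) = -2772$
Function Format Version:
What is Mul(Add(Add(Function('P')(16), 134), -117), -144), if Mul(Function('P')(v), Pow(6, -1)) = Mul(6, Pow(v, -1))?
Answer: -2772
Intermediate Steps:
Function('P')(v) = Mul(36, Pow(v, -1)) (Function('P')(v) = Mul(6, Mul(6, Pow(v, -1))) = Mul(36, Pow(v, -1)))
Mul(Add(Add(Function('P')(16), 134), -117), -144) = Mul(Add(Add(Mul(36, Pow(16, -1)), 134), -117), -144) = Mul(Add(Add(Mul(36, Rational(1, 16)), 134), -117), -144) = Mul(Add(Add(Rational(9, 4), 134), -117), -144) = Mul(Add(Rational(545, 4), -117), -144) = Mul(Rational(77, 4), -144) = -2772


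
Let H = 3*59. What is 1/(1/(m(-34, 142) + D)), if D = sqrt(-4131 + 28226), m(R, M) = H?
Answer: 177 + sqrt(24095) ≈ 332.23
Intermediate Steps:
H = 177
m(R, M) = 177
D = sqrt(24095) ≈ 155.23
1/(1/(m(-34, 142) + D)) = 1/(1/(177 + sqrt(24095))) = 177 + sqrt(24095)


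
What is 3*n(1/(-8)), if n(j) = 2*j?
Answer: -¾ ≈ -0.75000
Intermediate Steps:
3*n(1/(-8)) = 3*(2/(-8)) = 3*(2*(-⅛)) = 3*(-¼) = -¾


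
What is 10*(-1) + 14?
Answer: 4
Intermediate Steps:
10*(-1) + 14 = -10 + 14 = 4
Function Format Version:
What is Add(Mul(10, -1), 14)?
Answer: 4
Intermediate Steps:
Add(Mul(10, -1), 14) = Add(-10, 14) = 4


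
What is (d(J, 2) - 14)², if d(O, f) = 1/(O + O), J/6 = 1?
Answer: 27889/144 ≈ 193.67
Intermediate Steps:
J = 6 (J = 6*1 = 6)
d(O, f) = 1/(2*O)
(d(J, 2) - 14)² = ((½)/6 - 14)² = ((½)*(⅙) - 14)² = (1/12 - 14)² = (-167/12)² = 27889/144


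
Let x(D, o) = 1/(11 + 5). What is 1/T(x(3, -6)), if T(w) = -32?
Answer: -1/32 ≈ -0.031250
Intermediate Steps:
x(D, o) = 1/16
1/T(x(3, -6)) = 1/(-32) = -1/32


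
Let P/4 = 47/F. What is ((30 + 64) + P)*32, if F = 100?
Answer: 76704/25 ≈ 3068.2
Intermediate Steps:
P = 47/25 (P = 4*(47/100) = 47/25 ≈ 1.8800)
((30 + 64) + P)*32 = ((30 + 64) + 47/25)*32 = (94 + 47/25)*32 = (2397/25)*32 = 76704/25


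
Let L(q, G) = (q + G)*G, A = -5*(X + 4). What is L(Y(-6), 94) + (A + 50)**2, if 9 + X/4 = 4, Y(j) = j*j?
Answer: 29120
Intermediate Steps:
Y(j) = j**2
X = -20 (X = -36 + 4*4 = -36 + 16 = -20)
A = 80 (A = -5*(-20 + 4) = -5*(-16) = 80)
L(q, G) = G*(G + q) (L(q, G) = (G + q)*G = G*(G + q))
L(Y(-6), 94) + (A + 50)**2 = 94*(94 + (-6)**2) + (80 + 50)**2 = 94*(94 + 36) + 130**2 = 94*130 + 16900 = 12220 + 16900 = 29120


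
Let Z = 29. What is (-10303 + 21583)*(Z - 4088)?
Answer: -45785520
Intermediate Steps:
(-10303 + 21583)*(Z - 4088) = (-10303 + 21583)*(29 - 4088) = 11280*(-4059) = -45785520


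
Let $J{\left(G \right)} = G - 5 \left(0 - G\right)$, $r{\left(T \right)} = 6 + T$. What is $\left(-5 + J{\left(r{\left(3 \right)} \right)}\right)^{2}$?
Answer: $2401$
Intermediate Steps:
$J{\left(G \right)} = 6 G$ ($J{\left(G \right)} = G - 5 \left(- G\right) = G + 5 G = 6 G$)
$\left(-5 + J{\left(r{\left(3 \right)} \right)}\right)^{2} = \left(-5 + 6 \left(6 + 3\right)\right)^{2} = \left(-5 + 6 \cdot 9\right)^{2} = \left(-5 + 54\right)^{2} = 49^{2} = 2401$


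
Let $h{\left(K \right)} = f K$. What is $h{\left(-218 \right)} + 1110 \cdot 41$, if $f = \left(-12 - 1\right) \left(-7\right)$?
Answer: $25672$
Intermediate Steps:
$f = 91$ ($f = \left(-13\right) \left(-7\right) = 91$)
$h{\left(K \right)} = 91 K$
$h{\left(-218 \right)} + 1110 \cdot 41 = 91 \left(-218\right) + 1110 \cdot 41 = -19838 + 45510 = 25672$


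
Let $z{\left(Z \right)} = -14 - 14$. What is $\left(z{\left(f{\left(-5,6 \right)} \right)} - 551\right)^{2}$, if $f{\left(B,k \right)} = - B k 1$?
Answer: $335241$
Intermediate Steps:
$f{\left(B,k \right)} = - B k$ ($f{\left(B,k \right)} = - B k 1 = - B k$)
$z{\left(Z \right)} = -28$
$\left(z{\left(f{\left(-5,6 \right)} \right)} - 551\right)^{2} = \left(-28 - 551\right)^{2} = \left(-579\right)^{2} = 335241$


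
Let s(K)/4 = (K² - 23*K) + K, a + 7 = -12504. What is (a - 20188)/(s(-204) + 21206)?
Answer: -32699/205622 ≈ -0.15902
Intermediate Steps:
a = -12511 (a = -7 - 12504 = -12511)
s(K) = -88*K + 4*K² (s(K) = 4*((K² - 23*K) + K) = 4*(K² - 22*K) = -88*K + 4*K²)
(a - 20188)/(s(-204) + 21206) = (-12511 - 20188)/(4*(-204)*(-22 - 204) + 21206) = -32699/(4*(-204)*(-226) + 21206) = -32699/(184416 + 21206) = -32699/205622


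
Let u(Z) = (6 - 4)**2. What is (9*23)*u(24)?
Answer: 828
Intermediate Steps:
u(Z) = 4 (u(Z) = 2**2 = 4)
(9*23)*u(24) = (9*23)*4 = 207*4 = 828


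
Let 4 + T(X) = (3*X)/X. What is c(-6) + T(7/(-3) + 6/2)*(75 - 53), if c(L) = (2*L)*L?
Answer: 50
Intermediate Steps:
T(X) = -1 (T(X) = -4 + (3*X)/X = -4 + 3 = -1)
c(L) = 2*L²
c(-6) + T(7/(-3) + 6/2)*(75 - 53) = 2*(-6)² - (75 - 53) = 2*36 - 1*22 = 72 - 22 = 50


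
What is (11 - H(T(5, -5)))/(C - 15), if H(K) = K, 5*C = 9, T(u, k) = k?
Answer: -40/33 ≈ -1.2121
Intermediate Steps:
C = 9/5 (C = (1/5)*9 = 9/5 ≈ 1.8000)
(11 - H(T(5, -5)))/(C - 15) = (11 - 1*(-5))/(9/5 - 15) = (11 + 5)/(-66/5) = 16*(-5/66) = -40/33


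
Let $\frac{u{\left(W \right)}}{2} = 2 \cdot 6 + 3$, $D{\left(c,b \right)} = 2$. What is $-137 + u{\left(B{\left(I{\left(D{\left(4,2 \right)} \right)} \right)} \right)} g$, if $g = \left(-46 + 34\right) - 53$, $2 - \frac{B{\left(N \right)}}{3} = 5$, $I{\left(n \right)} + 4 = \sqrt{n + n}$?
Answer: $-2087$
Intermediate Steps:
$I{\left(n \right)} = -4 + \sqrt{2} \sqrt{n}$ ($I{\left(n \right)} = -4 + \sqrt{n + n} = -4 + \sqrt{2 n} = -4 + \sqrt{2} \sqrt{n}$)
$B{\left(N \right)} = -9$ ($B{\left(N \right)} = 6 - 15 = -9$)
$u{\left(W \right)} = 30$ ($u{\left(W \right)} = 2 \left(2 \cdot 6 + 3\right) = 2 \left(12 + 3\right) = 2 \cdot 15 = 30$)
$g = -65$ ($g = -12 - 53 = -65$)
$-137 + u{\left(B{\left(I{\left(D{\left(4,2 \right)} \right)} \right)} \right)} g = -137 + 30 \left(-65\right) = -137 - 1950 = -2087$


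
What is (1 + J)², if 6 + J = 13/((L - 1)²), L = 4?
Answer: 1024/81 ≈ 12.642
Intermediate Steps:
J = -41/9 (J = -6 + 13/((4 - 1)²) = -6 + 13/(3²) = -6 + 13/9 = -41/9 ≈ -4.5556)
(1 + J)² = (1 - 41/9)² = (-32/9)² = 1024/81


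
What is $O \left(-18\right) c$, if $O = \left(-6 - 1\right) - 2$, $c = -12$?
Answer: $-1944$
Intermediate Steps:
$O = -9$ ($O = -7 - 2 = -9$)
$O \left(-18\right) c = \left(-9\right) \left(-18\right) \left(-12\right) = 162 \left(-12\right) = -1944$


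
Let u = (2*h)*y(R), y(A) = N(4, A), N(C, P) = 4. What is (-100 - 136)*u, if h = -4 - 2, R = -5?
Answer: 11328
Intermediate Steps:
y(A) = 4
h = -6
u = -48 (u = (2*(-6))*4 = -12*4 = -48)
(-100 - 136)*u = (-100 - 136)*(-48) = -236*(-48) = 11328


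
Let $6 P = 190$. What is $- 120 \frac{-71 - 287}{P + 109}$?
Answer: $\frac{64440}{211} \approx 305.4$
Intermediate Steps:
$P = \frac{95}{3}$ ($P = \frac{1}{6} \cdot 190 = \frac{95}{3} \approx 31.667$)
$- 120 \frac{-71 - 287}{P + 109} = - 120 \frac{-71 - 287}{\frac{95}{3} + 109} = - 120 \left(- \frac{358}{\frac{422}{3}}\right) = - 120 \left(\left(-358\right) \frac{3}{422}\right) = \left(-120\right) \left(- \frac{537}{211}\right) = \frac{64440}{211}$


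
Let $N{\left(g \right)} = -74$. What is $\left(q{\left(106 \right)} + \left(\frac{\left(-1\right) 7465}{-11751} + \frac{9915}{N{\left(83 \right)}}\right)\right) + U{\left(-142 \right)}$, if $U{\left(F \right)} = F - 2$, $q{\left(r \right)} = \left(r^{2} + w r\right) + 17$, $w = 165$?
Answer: $\frac{24752988071}{869574} \approx 28466.0$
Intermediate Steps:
$q{\left(r \right)} = 17 + r^{2} + 165 r$ ($q{\left(r \right)} = \left(r^{2} + 165 r\right) + 17 = 17 + r^{2} + 165 r$)
$U{\left(F \right)} = -2 + F$
$\left(q{\left(106 \right)} + \left(\frac{\left(-1\right) 7465}{-11751} + \frac{9915}{N{\left(83 \right)}}\right)\right) + U{\left(-142 \right)} = \left(\left(17 + 106^{2} + 165 \cdot 106\right) + \left(\frac{\left(-1\right) 7465}{-11751} + \frac{9915}{-74}\right)\right) - 144 = \left(\left(17 + 11236 + 17490\right) + \left(\left(-7465\right) \left(- \frac{1}{11751}\right) + 9915 \left(- \frac{1}{74}\right)\right)\right) - 144 = \left(28743 + \left(\frac{7465}{11751} - \frac{9915}{74}\right)\right) - 144 = \left(28743 - \frac{115958755}{869574}\right) - 144 = \frac{24878206727}{869574} - 144 = \frac{24752988071}{869574}$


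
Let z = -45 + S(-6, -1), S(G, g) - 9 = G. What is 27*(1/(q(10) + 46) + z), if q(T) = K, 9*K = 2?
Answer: -471501/416 ≈ -1133.4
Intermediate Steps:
K = 2/9 (K = (1/9)*2 = 2/9 ≈ 0.22222)
S(G, g) = 9 + G
q(T) = 2/9
z = -42 (z = -45 + (9 - 6) = -45 + 3 = -42)
27*(1/(q(10) + 46) + z) = 27*(1/(2/9 + 46) - 42) = 27*(1/(416/9) - 42) = 27*(9/416 - 42) = 27*(-17463/416) = -471501/416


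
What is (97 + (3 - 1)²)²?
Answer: 10201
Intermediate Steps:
(97 + (3 - 1)²)² = (97 + 2²)² = (97 + 4)² = 101² = 10201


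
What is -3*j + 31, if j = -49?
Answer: 178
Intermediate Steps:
-3*j + 31 = -3*(-49) + 31 = 147 + 31 = 178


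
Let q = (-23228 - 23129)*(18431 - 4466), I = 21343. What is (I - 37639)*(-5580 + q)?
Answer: 10549722161160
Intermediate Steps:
q = -647375505 (q = -46357*13965 = -647375505)
(I - 37639)*(-5580 + q) = (21343 - 37639)*(-5580 - 647375505) = -16296*(-647381085) = 10549722161160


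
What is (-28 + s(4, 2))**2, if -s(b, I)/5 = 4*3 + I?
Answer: 9604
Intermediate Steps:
s(b, I) = -60 - 5*I (s(b, I) = -5*(4*3 + I) = -5*(12 + I) = -60 - 5*I)
(-28 + s(4, 2))**2 = (-28 + (-60 - 5*2))**2 = (-28 + (-60 - 10))**2 = (-28 - 70)**2 = (-98)**2 = 9604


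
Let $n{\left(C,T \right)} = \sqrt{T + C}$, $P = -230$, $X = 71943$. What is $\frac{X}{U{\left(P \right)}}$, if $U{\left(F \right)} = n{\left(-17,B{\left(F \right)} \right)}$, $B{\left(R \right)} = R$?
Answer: $- \frac{71943 i \sqrt{247}}{247} \approx - 4577.6 i$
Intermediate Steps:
$n{\left(C,T \right)} = \sqrt{C + T}$
$U{\left(F \right)} = \sqrt{-17 + F}$
$\frac{X}{U{\left(P \right)}} = \frac{71943}{\sqrt{-17 - 230}} = \frac{71943}{\sqrt{-247}} = \frac{71943}{i \sqrt{247}} = 71943 \left(- \frac{i \sqrt{247}}{247}\right) = - \frac{71943 i \sqrt{247}}{247}$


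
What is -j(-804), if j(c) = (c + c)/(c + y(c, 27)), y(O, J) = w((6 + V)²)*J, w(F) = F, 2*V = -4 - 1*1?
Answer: -2144/631 ≈ -3.3978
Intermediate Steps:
V = -5/2 (V = (-4 - 1*1)/2 = (-4 - 1)/2 = (½)*(-5) = -5/2 ≈ -2.5000)
y(O, J) = 49*J/4 (y(O, J) = (6 - 5/2)²*J = (7/2)²*J = 49*J/4)
j(c) = 2*c/(1323/4 + c) (j(c) = (c + c)/(c + (49/4)*27) = (2*c)/(c + 1323/4) = (2*c)/(1323/4 + c) = 2*c/(1323/4 + c))
-j(-804) = -8*(-804)/(1323 + 4*(-804)) = -8*(-804)/(1323 - 3216) = -8*(-804)/(-1893) = -8*(-804)*(-1)/1893 = -1*2144/631 = -2144/631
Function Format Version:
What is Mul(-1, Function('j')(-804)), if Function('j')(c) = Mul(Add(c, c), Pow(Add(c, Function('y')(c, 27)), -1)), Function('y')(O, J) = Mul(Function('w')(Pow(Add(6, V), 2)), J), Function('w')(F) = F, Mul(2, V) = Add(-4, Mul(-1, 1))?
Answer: Rational(-2144, 631) ≈ -3.3978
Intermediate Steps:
V = Rational(-5, 2) (V = Mul(Rational(1, 2), Add(-4, Mul(-1, 1))) = Mul(Rational(1, 2), Add(-4, -1)) = Mul(Rational(1, 2), -5) = Rational(-5, 2) ≈ -2.5000)
Function('y')(O, J) = Mul(Rational(49, 4), J) (Function('y')(O, J) = Mul(Pow(Add(6, Rational(-5, 2)), 2), J) = Mul(Pow(Rational(7, 2), 2), J) = Mul(Rational(49, 4), J))
Function('j')(c) = Mul(2, c, Pow(Add(Rational(1323, 4), c), -1)) (Function('j')(c) = Mul(Add(c, c), Pow(Add(c, Mul(Rational(49, 4), 27)), -1)) = Mul(Mul(2, c), Pow(Add(c, Rational(1323, 4)), -1)) = Mul(Mul(2, c), Pow(Add(Rational(1323, 4), c), -1)) = Mul(2, c, Pow(Add(Rational(1323, 4), c), -1)))
Mul(-1, Function('j')(-804)) = Mul(-1, Mul(8, -804, Pow(Add(1323, Mul(4, -804)), -1))) = Mul(-1, Mul(8, -804, Pow(Add(1323, -3216), -1))) = Mul(-1, Mul(8, -804, Pow(-1893, -1))) = Mul(-1, Mul(8, -804, Rational(-1, 1893))) = Mul(-1, Rational(2144, 631)) = Rational(-2144, 631)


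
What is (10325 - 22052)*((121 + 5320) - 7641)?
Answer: 25799400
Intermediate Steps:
(10325 - 22052)*((121 + 5320) - 7641) = -11727*(5441 - 7641) = -11727*(-2200) = 25799400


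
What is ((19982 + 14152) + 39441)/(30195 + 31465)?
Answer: 14715/12332 ≈ 1.1932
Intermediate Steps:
((19982 + 14152) + 39441)/(30195 + 31465) = (34134 + 39441)/61660 = 73575*(1/61660) = 14715/12332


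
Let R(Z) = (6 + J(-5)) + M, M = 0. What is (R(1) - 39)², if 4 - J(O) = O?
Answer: 576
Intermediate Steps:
J(O) = 4 - O
R(Z) = 15 (R(Z) = (6 + (4 - 1*(-5))) + 0 = (6 + (4 + 5)) + 0 = (6 + 9) + 0 = 15 + 0 = 15)
(R(1) - 39)² = (15 - 39)² = (-24)² = 576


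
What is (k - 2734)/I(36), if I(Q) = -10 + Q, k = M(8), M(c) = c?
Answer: -1363/13 ≈ -104.85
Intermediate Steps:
k = 8
(k - 2734)/I(36) = (8 - 2734)/(-10 + 36) = -2726/26 = (1/26)*(-2726) = -1363/13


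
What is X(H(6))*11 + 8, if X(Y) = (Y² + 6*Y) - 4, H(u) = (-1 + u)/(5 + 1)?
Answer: 959/36 ≈ 26.639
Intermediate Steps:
H(u) = -⅙ + u/6 (H(u) = (-1 + u)/6 = (-1 + u)*(⅙) = -⅙ + u/6)
X(Y) = -4 + Y² + 6*Y
X(H(6))*11 + 8 = (-4 + (-⅙ + (⅙)*6)² + 6*(-⅙ + (⅙)*6))*11 + 8 = (-4 + (-⅙ + 1)² + 6*(-⅙ + 1))*11 + 8 = (-4 + (⅚)² + 6*(⅚))*11 + 8 = (-4 + 25/36 + 5)*11 + 8 = (61/36)*11 + 8 = 671/36 + 8 = 959/36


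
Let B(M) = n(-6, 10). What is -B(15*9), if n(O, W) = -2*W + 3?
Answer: 17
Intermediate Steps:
n(O, W) = 3 - 2*W
B(M) = -17 (B(M) = 3 - 2*10 = 3 - 20 = -17)
-B(15*9) = -1*(-17) = 17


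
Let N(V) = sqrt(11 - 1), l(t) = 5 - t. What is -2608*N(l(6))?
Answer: -2608*sqrt(10) ≈ -8247.2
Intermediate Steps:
N(V) = sqrt(10)
-2608*N(l(6)) = -2608*sqrt(10)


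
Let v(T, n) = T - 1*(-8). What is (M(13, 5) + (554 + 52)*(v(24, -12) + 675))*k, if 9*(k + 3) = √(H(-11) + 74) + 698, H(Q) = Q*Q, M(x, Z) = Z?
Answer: 287487937/9 + 428447*√195/9 ≈ 3.2608e+7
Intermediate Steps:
v(T, n) = 8 + T (v(T, n) = T + 8 = 8 + T)
H(Q) = Q²
k = 671/9 + √195/9 (k = -3 + (√((-11)² + 74) + 698)/9 = -3 + (√(121 + 74) + 698)/9 = -3 + (√195 + 698)/9 = -3 + (698 + √195)/9 = -3 + (698/9 + √195/9) = 671/9 + √195/9 ≈ 76.107)
(M(13, 5) + (554 + 52)*(v(24, -12) + 675))*k = (5 + (554 + 52)*((8 + 24) + 675))*(671/9 + √195/9) = (5 + 606*(32 + 675))*(671/9 + √195/9) = (5 + 606*707)*(671/9 + √195/9) = (5 + 428442)*(671/9 + √195/9) = 428447*(671/9 + √195/9) = 287487937/9 + 428447*√195/9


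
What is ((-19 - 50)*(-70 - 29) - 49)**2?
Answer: 45995524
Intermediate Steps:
((-19 - 50)*(-70 - 29) - 49)**2 = (-69*(-99) - 49)**2 = (6831 - 49)**2 = 6782**2 = 45995524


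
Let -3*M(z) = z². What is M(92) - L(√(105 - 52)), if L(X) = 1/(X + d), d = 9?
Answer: -237019/84 + √53/28 ≈ -2821.4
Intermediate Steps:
L(X) = 1/(9 + X) (L(X) = 1/(X + 9) = 1/(9 + X))
M(z) = -z²/3
M(92) - L(√(105 - 52)) = -⅓*92² - 1/(9 + √(105 - 52)) = -⅓*8464 - 1/(9 + √53) = -8464/3 - 1/(9 + √53)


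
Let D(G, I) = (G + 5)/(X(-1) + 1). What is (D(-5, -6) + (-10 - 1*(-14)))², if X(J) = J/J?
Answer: 16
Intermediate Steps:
X(J) = 1
D(G, I) = 5/2 + G/2 (D(G, I) = (G + 5)/(1 + 1) = (5 + G)/2 = (5 + G)*(½) = 5/2 + G/2)
(D(-5, -6) + (-10 - 1*(-14)))² = ((5/2 + (½)*(-5)) + (-10 - 1*(-14)))² = ((5/2 - 5/2) + (-10 + 14))² = (0 + 4)² = 4² = 16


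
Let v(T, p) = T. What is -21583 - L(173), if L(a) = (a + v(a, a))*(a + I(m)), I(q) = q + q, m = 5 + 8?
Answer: -90437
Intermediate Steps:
m = 13
I(q) = 2*q
L(a) = 2*a*(26 + a) (L(a) = (a + a)*(a + 2*13) = (2*a)*(a + 26) = (2*a)*(26 + a) = 2*a*(26 + a))
-21583 - L(173) = -21583 - 2*173*(26 + 173) = -21583 - 2*173*199 = -21583 - 1*68854 = -21583 - 68854 = -90437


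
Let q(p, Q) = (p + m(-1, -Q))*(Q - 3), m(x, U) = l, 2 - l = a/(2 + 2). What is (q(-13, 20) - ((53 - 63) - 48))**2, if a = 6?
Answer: 95481/4 ≈ 23870.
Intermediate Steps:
l = 1/2 (l = 2 - 6/(2 + 2) = 2 - 6/4 = 2 - 1*3/2 = 2 - 3/2 = 1/2 ≈ 0.50000)
m(x, U) = 1/2
q(p, Q) = (1/2 + p)*(-3 + Q) (q(p, Q) = (p + 1/2)*(Q - 3) = (1/2 + p)*(-3 + Q))
(q(-13, 20) - ((53 - 63) - 48))**2 = ((-3/2 + (1/2)*20 - 3*(-13) + 20*(-13)) - ((53 - 63) - 48))**2 = ((-3/2 + 10 + 39 - 260) - (-10 - 48))**2 = (-425/2 - 1*(-58))**2 = (-425/2 + 58)**2 = (-309/2)**2 = 95481/4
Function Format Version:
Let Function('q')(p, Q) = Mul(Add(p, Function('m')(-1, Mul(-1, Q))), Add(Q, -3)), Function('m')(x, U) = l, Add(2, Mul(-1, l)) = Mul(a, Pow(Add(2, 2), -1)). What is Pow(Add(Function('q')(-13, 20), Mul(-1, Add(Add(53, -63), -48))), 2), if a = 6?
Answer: Rational(95481, 4) ≈ 23870.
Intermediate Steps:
l = Rational(1, 2) (l = Add(2, Mul(-1, Mul(6, Pow(Add(2, 2), -1)))) = Add(2, Mul(-1, Mul(6, Pow(4, -1)))) = Add(2, Mul(-1, Mul(6, Rational(1, 4)))) = Add(2, Mul(-1, Rational(3, 2))) = Add(2, Rational(-3, 2)) = Rational(1, 2) ≈ 0.50000)
Function('m')(x, U) = Rational(1, 2)
Function('q')(p, Q) = Mul(Add(Rational(1, 2), p), Add(-3, Q)) (Function('q')(p, Q) = Mul(Add(p, Rational(1, 2)), Add(Q, -3)) = Mul(Add(Rational(1, 2), p), Add(-3, Q)))
Pow(Add(Function('q')(-13, 20), Mul(-1, Add(Add(53, -63), -48))), 2) = Pow(Add(Add(Rational(-3, 2), Mul(Rational(1, 2), 20), Mul(-3, -13), Mul(20, -13)), Mul(-1, Add(Add(53, -63), -48))), 2) = Pow(Add(Add(Rational(-3, 2), 10, 39, -260), Mul(-1, Add(-10, -48))), 2) = Pow(Add(Rational(-425, 2), Mul(-1, -58)), 2) = Pow(Add(Rational(-425, 2), 58), 2) = Pow(Rational(-309, 2), 2) = Rational(95481, 4)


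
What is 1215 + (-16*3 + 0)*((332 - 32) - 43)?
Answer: -11121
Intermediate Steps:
1215 + (-16*3 + 0)*((332 - 32) - 43) = 1215 + (-48 + 0)*(300 - 43) = 1215 - 48*257 = 1215 - 12336 = -11121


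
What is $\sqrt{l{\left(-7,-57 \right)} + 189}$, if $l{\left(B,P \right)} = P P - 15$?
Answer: $\sqrt{3423} \approx 58.506$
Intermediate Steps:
$l{\left(B,P \right)} = -15 + P^{2}$ ($l{\left(B,P \right)} = P^{2} - 15 = -15 + P^{2}$)
$\sqrt{l{\left(-7,-57 \right)} + 189} = \sqrt{\left(-15 + \left(-57\right)^{2}\right) + 189} = \sqrt{\left(-15 + 3249\right) + 189} = \sqrt{3234 + 189} = \sqrt{3423}$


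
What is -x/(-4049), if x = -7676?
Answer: -7676/4049 ≈ -1.8958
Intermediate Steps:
-x/(-4049) = -1*(-7676)/(-4049) = 7676*(-1/4049) = -7676/4049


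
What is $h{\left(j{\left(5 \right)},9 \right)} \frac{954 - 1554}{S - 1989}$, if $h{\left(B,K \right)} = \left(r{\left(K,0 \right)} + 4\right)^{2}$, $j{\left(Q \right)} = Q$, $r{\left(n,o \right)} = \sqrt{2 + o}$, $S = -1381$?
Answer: $\frac{1080}{337} + \frac{480 \sqrt{2}}{337} \approx 5.2191$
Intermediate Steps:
$h{\left(B,K \right)} = \left(4 + \sqrt{2}\right)^{2}$ ($h{\left(B,K \right)} = \left(\sqrt{2 + 0} + 4\right)^{2} = \left(\sqrt{2} + 4\right)^{2} = \left(4 + \sqrt{2}\right)^{2}$)
$h{\left(j{\left(5 \right)},9 \right)} \frac{954 - 1554}{S - 1989} = \left(4 + \sqrt{2}\right)^{2} \frac{954 - 1554}{-1381 - 1989} = \left(4 + \sqrt{2}\right)^{2} \left(- \frac{600}{-3370}\right) = \left(4 + \sqrt{2}\right)^{2} \left(\left(-600\right) \left(- \frac{1}{3370}\right)\right) = \left(4 + \sqrt{2}\right)^{2} \cdot \frac{60}{337} = \frac{60 \left(4 + \sqrt{2}\right)^{2}}{337}$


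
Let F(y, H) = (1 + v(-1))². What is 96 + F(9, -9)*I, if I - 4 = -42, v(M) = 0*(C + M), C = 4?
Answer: 58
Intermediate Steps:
v(M) = 0 (v(M) = 0*(4 + M) = 0)
I = -38 (I = 4 - 42 = -38)
F(y, H) = 1 (F(y, H) = (1 + 0)² = 1² = 1)
96 + F(9, -9)*I = 96 + 1*(-38) = 96 - 38 = 58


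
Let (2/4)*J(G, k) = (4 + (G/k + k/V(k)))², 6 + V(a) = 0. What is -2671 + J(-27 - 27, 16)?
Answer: -766847/288 ≈ -2662.7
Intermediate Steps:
V(a) = -6 (V(a) = -6 + 0 = -6)
J(G, k) = 2*(4 - k/6 + G/k)² (J(G, k) = 2*(4 + (G/k + k/(-6)))² = 2*(4 + (G/k + k*(-⅙)))² = 2*(4 + (G/k - k/6))² = 2*(4 + (-k/6 + G/k))² = 2*(4 - k/6 + G/k)²)
-2671 + J(-27 - 27, 16) = -2671 + (1/18)*(16² - 24*16 - 6*(-27 - 27))²/16² = -2671 + (1/18)*(1/256)*(256 - 384 - 6*(-54))² = -2671 + (1/18)*(1/256)*(256 - 384 + 324)² = -2671 + (1/18)*(1/256)*196² = -2671 + (1/18)*(1/256)*38416 = -2671 + 2401/288 = -766847/288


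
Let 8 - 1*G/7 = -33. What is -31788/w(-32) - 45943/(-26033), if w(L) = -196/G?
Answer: 1211796556/26033 ≈ 46549.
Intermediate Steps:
G = 287 (G = 56 - 7*(-33) = 56 + 231 = 287)
w(L) = -28/41 (w(L) = -196/287 = -196*1/287 = -28/41)
-31788/w(-32) - 45943/(-26033) = -31788/(-28/41) - 45943/(-26033) = -31788*(-41/28) - 45943*(-1/26033) = 325827/7 + 45943/26033 = 1211796556/26033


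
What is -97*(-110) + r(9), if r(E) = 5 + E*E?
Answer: 10756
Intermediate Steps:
r(E) = 5 + E²
-97*(-110) + r(9) = -97*(-110) + (5 + 9²) = 10670 + (5 + 81) = 10670 + 86 = 10756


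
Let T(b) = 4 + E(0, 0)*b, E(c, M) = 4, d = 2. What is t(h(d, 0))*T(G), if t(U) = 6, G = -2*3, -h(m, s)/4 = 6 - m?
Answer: -120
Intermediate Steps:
h(m, s) = -24 + 4*m (h(m, s) = -4*(6 - m) = -24 + 4*m)
G = -6
T(b) = 4 + 4*b
t(h(d, 0))*T(G) = 6*(4 + 4*(-6)) = 6*(4 - 24) = 6*(-20) = -120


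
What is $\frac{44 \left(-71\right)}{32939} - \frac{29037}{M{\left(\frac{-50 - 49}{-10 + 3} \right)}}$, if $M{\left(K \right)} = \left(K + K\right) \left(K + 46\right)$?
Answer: $- \frac{15708815933}{915243054} \approx -17.164$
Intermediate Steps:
$M{\left(K \right)} = 2 K \left(46 + K\right)$
$\frac{44 \left(-71\right)}{32939} - \frac{29037}{M{\left(\frac{-50 - 49}{-10 + 3} \right)}} = \frac{44 \left(-71\right)}{32939} - \frac{29037}{2 \frac{-50 - 49}{-10 + 3} \left(46 + \frac{-50 - 49}{-10 + 3}\right)} = \left(-3124\right) \frac{1}{32939} - \frac{29037}{2 \left(- \frac{99}{-7}\right) \left(46 - \frac{99}{-7}\right)} = - \frac{3124}{32939} - \frac{29037}{2 \left(\left(-99\right) \left(- \frac{1}{7}\right)\right) \left(46 - - \frac{99}{7}\right)} = - \frac{3124}{32939} - \frac{29037}{2 \cdot \frac{99}{7} \left(46 + \frac{99}{7}\right)} = - \frac{3124}{32939} - \frac{29037}{2 \cdot \frac{99}{7} \cdot \frac{421}{7}} = - \frac{3124}{32939} - \frac{29037}{\frac{83358}{49}} = - \frac{3124}{32939} - \frac{474271}{27786} = - \frac{15708815933}{915243054}$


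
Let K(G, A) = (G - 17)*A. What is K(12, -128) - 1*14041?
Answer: -13401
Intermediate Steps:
K(G, A) = A*(-17 + G) (K(G, A) = (-17 + G)*A = A*(-17 + G))
K(12, -128) - 1*14041 = -128*(-17 + 12) - 1*14041 = -128*(-5) - 14041 = 640 - 14041 = -13401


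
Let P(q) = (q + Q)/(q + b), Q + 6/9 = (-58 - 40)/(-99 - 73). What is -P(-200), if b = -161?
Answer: -51625/93138 ≈ -0.55429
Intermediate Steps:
Q = -25/258 (Q = -2/3 + (-58 - 40)/(-99 - 73) = -2/3 - 98/(-172) = -2/3 - 98*(-1/172) = -2/3 + 49/86 = -25/258 ≈ -0.096899)
P(q) = (-25/258 + q)/(-161 + q) (P(q) = (q - 25/258)/(q - 161) = (-25/258 + q)/(-161 + q))
-P(-200) = -(-25/258 - 200)/(-161 - 200) = -(-51625)/((-361)*258) = -(-1)*(-51625)/(361*258) = -1*51625/93138 = -51625/93138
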